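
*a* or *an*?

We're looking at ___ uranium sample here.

The indefinite article is chosen by the initial *sound* of the following word, not its spelling.
*uranium* begins with the sound /jʊ/ (u pronounced /jʊ/) — a consonant sound.
So the article is *a*: We're looking at a uranium sample here.

a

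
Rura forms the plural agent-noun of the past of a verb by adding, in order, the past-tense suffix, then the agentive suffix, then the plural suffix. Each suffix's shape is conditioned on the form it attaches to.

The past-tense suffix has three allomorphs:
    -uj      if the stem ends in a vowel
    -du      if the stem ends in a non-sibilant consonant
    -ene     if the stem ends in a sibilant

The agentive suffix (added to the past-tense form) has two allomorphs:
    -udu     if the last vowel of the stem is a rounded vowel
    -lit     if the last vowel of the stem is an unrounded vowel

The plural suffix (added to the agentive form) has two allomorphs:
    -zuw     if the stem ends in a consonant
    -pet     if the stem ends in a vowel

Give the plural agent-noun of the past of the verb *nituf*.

Since the final sound of *nituf* is /f/ (a non-sibilant consonant), it takes -du, giving *nitufdu*.
The past-tense form *nitufdu* — last vowel /u/ (a rounded vowel) → -udu → *nitufduudu*.
The final sound of the agentive form *nitufduudu* is /u/, which is a vowel, so the plural suffix is -pet, giving *nitufduudupet*.

nitufduudupet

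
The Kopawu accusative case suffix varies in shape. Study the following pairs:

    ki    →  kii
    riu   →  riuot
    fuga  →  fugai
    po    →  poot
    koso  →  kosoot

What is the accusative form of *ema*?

Looking at the last vowel of each stem: -ot when the last vowel of the stem is a rounded vowel (*riu*, *po*, *koso*); -i when the last vowel of the stem is an unrounded vowel (*ki*, *fuga*).
*ema*: last vowel = /a/, an unrounded vowel → -i → *emai*.

emai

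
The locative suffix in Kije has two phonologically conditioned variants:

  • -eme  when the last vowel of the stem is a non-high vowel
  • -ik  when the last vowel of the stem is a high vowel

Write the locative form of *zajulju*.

*zajulju* — last vowel /u/ (a high vowel) → -ik → *zajuljuik*.

zajuljuik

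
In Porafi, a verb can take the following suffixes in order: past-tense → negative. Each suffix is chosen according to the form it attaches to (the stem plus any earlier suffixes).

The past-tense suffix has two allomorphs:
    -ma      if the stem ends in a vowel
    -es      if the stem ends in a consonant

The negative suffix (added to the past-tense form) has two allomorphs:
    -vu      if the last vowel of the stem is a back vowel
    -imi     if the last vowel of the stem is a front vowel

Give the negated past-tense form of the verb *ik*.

ikesimi

*ik*: final sound = /k/, a consonant → -es → *ikes*.
The past-tense form *ikes*: last vowel = /e/, a front vowel → -imi → *ikesimi*.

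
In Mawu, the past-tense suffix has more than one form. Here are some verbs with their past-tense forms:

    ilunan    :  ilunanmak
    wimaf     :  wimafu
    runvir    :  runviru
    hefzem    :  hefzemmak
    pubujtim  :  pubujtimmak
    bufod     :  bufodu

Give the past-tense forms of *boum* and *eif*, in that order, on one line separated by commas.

Looking at the final consonant of each stem: -mak when the stem ends in a nasal (*ilunan*, *hefzem*, *pubujtim*); -u when the stem ends in a non-nasal consonant (*wimaf*, *runvir*, *bufod*).
*boum*: final consonant = /m/, a nasal → -mak → *boummak*.
The final consonant of *eif* is /f/, which is non-nasal, so the suffix is -u, giving *eifu*.

boummak, eifu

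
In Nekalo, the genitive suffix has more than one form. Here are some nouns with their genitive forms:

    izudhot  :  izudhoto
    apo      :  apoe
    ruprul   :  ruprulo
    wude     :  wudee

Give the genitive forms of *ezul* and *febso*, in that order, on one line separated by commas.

ezulo, febsoe

The alternation tracks the final sound of the stem — -o when the stem ends in a consonant (*izudhot*, *ruprul*); -e when the stem ends in a vowel (*apo*, *wude*).
Since the final sound of *ezul* is /l/ (a consonant), it takes -o, giving *ezulo*.
The final sound of *febso* is /o/, which is a vowel, so the suffix is -e, giving *febsoe*.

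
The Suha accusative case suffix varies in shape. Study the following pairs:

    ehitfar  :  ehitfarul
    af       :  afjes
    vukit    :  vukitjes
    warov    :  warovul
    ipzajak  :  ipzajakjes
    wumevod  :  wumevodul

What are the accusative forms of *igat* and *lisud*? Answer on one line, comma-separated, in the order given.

Looking at the final consonant of each stem: -jes when the stem ends in a voiceless consonant (*af*, *vukit*, *ipzajak*); -ul when the stem ends in a voiced consonant (*ehitfar*, *warov*, *wumevod*).
*igat*: final consonant = /t/, voiceless → -jes → *igatjes*.
*lisud*: final consonant = /d/, voiced → -ul → *lisudul*.

igatjes, lisudul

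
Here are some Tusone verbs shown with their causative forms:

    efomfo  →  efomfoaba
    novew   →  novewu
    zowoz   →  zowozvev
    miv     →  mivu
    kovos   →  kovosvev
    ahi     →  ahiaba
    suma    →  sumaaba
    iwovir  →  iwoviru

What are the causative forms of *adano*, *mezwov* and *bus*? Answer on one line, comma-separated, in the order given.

The alternation tracks the final sound of the stem — -vev when the stem ends in a sibilant (*zowoz*, *kovos*); -u when the stem ends in a non-sibilant consonant (*novew*, *miv*, *iwovir*); -aba when the stem ends in a vowel (*efomfo*, *ahi*, *suma*).
The final sound of *adano* is /o/, which is a vowel, so the suffix is -aba, giving *adanoaba*.
Since the final sound of *mezwov* is /v/ (a non-sibilant consonant), it takes -u, giving *mezwovu*.
Since the final sound of *bus* is /s/ (a sibilant), it takes -vev, giving *busvev*.

adanoaba, mezwovu, busvev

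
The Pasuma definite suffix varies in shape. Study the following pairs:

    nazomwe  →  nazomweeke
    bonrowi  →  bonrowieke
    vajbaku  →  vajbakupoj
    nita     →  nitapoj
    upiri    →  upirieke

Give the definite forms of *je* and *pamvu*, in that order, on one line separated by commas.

The suffix is conditioned by the last vowel: -eke when the last vowel of the stem is a front vowel (*nazomwe*, *bonrowi*, *upiri*); -poj when the last vowel of the stem is a back vowel (*vajbaku*, *nita*).
*je*: last vowel = /e/, a front vowel → -eke → *jeeke*.
Since the last vowel of *pamvu* is /u/ (a back vowel), it takes -poj, giving *pamvupoj*.

jeeke, pamvupoj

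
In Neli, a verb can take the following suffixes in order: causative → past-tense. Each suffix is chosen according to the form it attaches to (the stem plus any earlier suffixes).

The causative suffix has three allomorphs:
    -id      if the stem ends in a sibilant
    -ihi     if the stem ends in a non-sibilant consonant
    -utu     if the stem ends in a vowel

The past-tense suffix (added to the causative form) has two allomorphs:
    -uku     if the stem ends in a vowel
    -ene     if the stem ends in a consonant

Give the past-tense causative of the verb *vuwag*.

vuwagihiuku

The final sound of *vuwag* is /g/, which is a non-sibilant consonant, so the causative suffix is -ihi, giving *vuwagihi*.
The final sound of the causative form *vuwagihi* is /i/, which is a vowel, so the past-tense suffix is -uku, giving *vuwagihiuku*.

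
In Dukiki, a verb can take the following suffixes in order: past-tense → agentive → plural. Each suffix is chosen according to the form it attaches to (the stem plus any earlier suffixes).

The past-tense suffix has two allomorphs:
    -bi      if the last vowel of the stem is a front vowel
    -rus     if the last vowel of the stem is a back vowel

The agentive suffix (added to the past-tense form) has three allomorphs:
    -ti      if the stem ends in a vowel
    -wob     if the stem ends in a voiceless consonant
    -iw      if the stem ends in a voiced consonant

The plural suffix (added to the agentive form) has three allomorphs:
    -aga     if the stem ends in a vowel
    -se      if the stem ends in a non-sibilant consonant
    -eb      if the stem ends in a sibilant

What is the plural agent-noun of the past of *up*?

upruswobse

The last vowel of *up* is /u/, which is a back vowel, so the past-tense suffix is -rus, giving *uprus*.
The past-tense form *uprus*: final sound = /s/, a voiceless consonant → -wob → *upruswob*.
Since the final sound of the agentive form *upruswob* is /b/ (a non-sibilant consonant), it takes -se, giving *upruswobse*.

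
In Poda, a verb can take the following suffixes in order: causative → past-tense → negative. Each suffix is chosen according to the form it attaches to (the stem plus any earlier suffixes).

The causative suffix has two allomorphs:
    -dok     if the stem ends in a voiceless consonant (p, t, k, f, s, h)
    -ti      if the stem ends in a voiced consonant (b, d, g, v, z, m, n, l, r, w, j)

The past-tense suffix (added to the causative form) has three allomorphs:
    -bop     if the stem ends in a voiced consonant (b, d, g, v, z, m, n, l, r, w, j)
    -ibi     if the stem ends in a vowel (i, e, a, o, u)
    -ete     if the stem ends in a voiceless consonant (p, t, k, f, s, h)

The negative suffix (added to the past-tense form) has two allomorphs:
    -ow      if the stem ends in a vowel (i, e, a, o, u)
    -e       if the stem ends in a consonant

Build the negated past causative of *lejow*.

*lejow* — final consonant /w/ (voiced) → -ti → *lejowti*.
The causative form *lejowti*: final sound = /i/, a vowel → -ibi → *lejowtiibi*.
Since the final sound of the past-tense form *lejowtiibi* is /i/ (a vowel), it takes -ow, giving *lejowtiibiow*.

lejowtiibiow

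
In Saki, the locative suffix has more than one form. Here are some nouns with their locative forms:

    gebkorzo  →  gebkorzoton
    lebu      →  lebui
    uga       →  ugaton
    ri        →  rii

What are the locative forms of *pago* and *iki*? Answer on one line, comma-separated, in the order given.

Looking at the last vowel of each stem: -i when the last vowel of the stem is a high vowel (*lebu*, *ri*); -ton when the last vowel of the stem is a non-high vowel (*gebkorzo*, *uga*).
Since the last vowel of *pago* is /o/ (a non-high vowel), it takes -ton, giving *pagoton*.
*iki*: last vowel = /i/, a high vowel → -i → *ikii*.

pagoton, ikii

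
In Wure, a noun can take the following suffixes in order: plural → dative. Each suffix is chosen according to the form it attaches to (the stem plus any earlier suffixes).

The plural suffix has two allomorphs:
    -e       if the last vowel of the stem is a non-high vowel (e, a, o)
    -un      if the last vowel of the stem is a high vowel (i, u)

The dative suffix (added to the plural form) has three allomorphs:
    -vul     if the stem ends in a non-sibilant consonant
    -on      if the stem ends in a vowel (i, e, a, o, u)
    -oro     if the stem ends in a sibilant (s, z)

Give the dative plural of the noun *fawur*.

fawurunvul

*fawur*: last vowel = /u/, a high vowel → -un → *fawurun*.
Since the final sound of the plural form *fawurun* is /n/ (a non-sibilant consonant), it takes -vul, giving *fawurunvul*.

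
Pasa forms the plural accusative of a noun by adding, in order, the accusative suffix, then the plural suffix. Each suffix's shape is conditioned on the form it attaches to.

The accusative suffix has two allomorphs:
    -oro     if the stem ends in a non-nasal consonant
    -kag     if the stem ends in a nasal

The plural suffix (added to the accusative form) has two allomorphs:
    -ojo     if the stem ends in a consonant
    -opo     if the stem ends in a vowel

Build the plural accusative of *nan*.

nankagojo

Since the final consonant of *nan* is /n/ (a nasal), it takes -kag, giving *nankag*.
The final sound of the accusative form *nankag* is /g/, which is a consonant, so the plural suffix is -ojo, giving *nankagojo*.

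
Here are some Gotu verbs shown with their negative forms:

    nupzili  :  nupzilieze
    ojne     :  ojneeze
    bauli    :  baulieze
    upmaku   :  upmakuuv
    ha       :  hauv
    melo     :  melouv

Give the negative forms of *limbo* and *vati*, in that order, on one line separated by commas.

Looking at the last vowel of each stem: -eze when the last vowel of the stem is a front vowel (*nupzili*, *ojne*, *bauli*); -uv when the last vowel of the stem is a back vowel (*upmaku*, *ha*, *melo*).
*limbo* — last vowel /o/ (a back vowel) → -uv → *limbouv*.
*vati*: last vowel = /i/, a front vowel → -eze → *vatieze*.

limbouv, vatieze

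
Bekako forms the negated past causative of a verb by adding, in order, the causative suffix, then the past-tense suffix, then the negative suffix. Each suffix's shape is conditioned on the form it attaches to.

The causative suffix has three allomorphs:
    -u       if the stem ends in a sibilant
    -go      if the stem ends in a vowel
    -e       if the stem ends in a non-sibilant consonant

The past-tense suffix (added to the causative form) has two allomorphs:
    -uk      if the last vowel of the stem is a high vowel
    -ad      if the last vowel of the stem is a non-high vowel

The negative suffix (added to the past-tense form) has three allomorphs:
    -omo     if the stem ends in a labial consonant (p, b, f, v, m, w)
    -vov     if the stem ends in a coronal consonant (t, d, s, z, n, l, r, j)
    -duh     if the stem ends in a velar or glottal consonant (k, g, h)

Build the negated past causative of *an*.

*an*: final sound = /n/, a non-sibilant consonant → -e → *ane*.
Since the last vowel of the causative form *ane* is /e/ (a non-high vowel), it takes -ad, giving *anead*.
The final consonant of the past-tense form *anead* is /d/, which is coronal, so the negative suffix is -vov, giving *aneadvov*.

aneadvov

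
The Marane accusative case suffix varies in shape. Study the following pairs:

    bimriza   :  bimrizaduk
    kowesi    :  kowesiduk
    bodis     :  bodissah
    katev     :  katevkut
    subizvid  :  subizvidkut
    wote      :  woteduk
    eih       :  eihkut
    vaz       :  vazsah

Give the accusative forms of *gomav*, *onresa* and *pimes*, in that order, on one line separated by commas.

The pattern is sibilance of the final sound: -sah when the stem ends in a sibilant (*bodis*, *vaz*); -kut when the stem ends in a non-sibilant consonant (*katev*, *subizvid*, *eih*); -duk when the stem ends in a vowel (*bimriza*, *kowesi*, *wote*).
*gomav*: final sound = /v/, a non-sibilant consonant → -kut → *gomavkut*.
*onresa*: final sound = /a/, a vowel → -duk → *onresaduk*.
The final sound of *pimes* is /s/, which is a sibilant, so the suffix is -sah, giving *pimessah*.

gomavkut, onresaduk, pimessah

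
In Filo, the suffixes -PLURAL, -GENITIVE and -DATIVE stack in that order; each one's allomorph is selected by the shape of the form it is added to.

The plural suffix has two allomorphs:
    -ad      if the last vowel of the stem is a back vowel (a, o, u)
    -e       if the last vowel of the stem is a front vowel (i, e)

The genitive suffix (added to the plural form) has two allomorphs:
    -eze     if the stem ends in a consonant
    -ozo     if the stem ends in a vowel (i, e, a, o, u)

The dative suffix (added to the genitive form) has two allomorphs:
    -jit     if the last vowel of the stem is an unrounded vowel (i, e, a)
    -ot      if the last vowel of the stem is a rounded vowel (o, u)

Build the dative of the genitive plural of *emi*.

*emi*: last vowel = /i/, a front vowel → -e → *emie*.
The plural form *emie* — final sound /e/ (a vowel) → -ozo → *emieozo*.
The genitive form *emieozo*: last vowel = /o/, a rounded vowel → -ot → *emieozoot*.

emieozoot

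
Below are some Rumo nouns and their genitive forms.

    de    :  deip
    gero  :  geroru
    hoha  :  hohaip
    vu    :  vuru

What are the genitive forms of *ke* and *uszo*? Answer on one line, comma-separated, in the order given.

The alternation tracks the last vowel of the stem — -ru when the last vowel of the stem is a rounded vowel (*gero*, *vu*); -ip when the last vowel of the stem is an unrounded vowel (*de*, *hoha*).
The last vowel of *ke* is /e/, which is an unrounded vowel, so the suffix is -ip, giving *keip*.
*uszo*: last vowel = /o/, a rounded vowel → -ru → *uszoru*.

keip, uszoru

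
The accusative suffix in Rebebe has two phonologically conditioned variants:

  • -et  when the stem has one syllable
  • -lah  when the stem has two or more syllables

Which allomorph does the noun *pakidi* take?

*pakidi* has 3 syllables, so the suffix is -lah.

-lah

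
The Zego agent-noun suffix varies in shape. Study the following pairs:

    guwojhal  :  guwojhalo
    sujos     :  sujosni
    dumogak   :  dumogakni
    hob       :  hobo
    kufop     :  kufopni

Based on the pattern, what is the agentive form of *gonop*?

gonopni

Looking at the final consonant of each stem: -ni when the stem ends in a voiceless consonant (*sujos*, *dumogak*, *kufop*); -o when the stem ends in a voiced consonant (*guwojhal*, *hob*).
*gonop* — final consonant /p/ (voiceless) → -ni → *gonopni*.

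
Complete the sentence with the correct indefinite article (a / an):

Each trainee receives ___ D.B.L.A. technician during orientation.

The indefinite article is chosen by the initial *sound* of the following word, not its spelling.
The initialism *D.B.L.A.* is read letter by letter; the first letter, D, is pronounced /diː/, which begins with a consonant sound.
So the article is *a*: Each trainee receives a D.B.L.A. technician during orientation.

a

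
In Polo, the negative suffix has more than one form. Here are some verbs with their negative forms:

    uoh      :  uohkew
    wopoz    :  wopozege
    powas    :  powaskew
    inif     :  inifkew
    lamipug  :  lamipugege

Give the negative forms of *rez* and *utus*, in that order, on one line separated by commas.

rezege, utuskew

The alternation tracks the final consonant of the stem — -kew when the stem ends in a voiceless consonant (*uoh*, *powas*, *inif*); -ege when the stem ends in a voiced consonant (*wopoz*, *lamipug*).
Since the final consonant of *rez* is /z/ (voiced), it takes -ege, giving *rezege*.
*utus* — final consonant /s/ (voiceless) → -kew → *utuskew*.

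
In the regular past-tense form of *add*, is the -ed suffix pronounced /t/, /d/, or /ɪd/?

The stem *add* ends in /t/ or /d/.
The -ed suffix is realized as /ɪd/ after /t, d/; as /t/ after other voiceless consonants; and as /d/ after other voiced sounds.
So -ed on *add* is pronounced /ɪd/.

/ɪd/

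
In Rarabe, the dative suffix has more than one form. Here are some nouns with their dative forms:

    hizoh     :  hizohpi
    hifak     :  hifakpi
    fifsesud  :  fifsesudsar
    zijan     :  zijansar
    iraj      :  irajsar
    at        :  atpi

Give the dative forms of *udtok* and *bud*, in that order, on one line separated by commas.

udtokpi, budsar

The suffix is conditioned by the final consonant: -pi when the stem ends in a voiceless consonant (*hizoh*, *hifak*, *at*); -sar when the stem ends in a voiced consonant (*fifsesud*, *zijan*, *iraj*).
*udtok*: final consonant = /k/, voiceless → -pi → *udtokpi*.
The final consonant of *bud* is /d/, which is voiced, so the suffix is -sar, giving *budsar*.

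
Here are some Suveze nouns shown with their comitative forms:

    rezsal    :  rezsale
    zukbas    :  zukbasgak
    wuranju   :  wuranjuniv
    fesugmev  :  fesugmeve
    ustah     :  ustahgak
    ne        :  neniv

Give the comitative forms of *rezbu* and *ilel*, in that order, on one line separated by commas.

rezbuniv, ilele

The suffix is conditioned by the final sound: -gak when the stem ends in a voiceless consonant (*zukbas*, *ustah*); -e when the stem ends in a voiced consonant (*rezsal*, *fesugmev*); -niv when the stem ends in a vowel (*wuranju*, *ne*).
Since the final sound of *rezbu* is /u/ (a vowel), it takes -niv, giving *rezbuniv*.
*ilel*: final sound = /l/, a voiced consonant → -e → *ilele*.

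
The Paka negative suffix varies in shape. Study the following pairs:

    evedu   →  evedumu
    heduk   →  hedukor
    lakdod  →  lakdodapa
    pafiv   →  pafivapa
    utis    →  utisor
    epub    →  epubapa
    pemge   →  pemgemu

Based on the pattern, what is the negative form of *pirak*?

pirakor

The pattern is voicing of the final sound: -or when the stem ends in a voiceless consonant (*heduk*, *utis*); -apa when the stem ends in a voiced consonant (*lakdod*, *pafiv*, *epub*); -mu when the stem ends in a vowel (*evedu*, *pemge*).
Since the final sound of *pirak* is /k/ (a voiceless consonant), it takes -or, giving *pirakor*.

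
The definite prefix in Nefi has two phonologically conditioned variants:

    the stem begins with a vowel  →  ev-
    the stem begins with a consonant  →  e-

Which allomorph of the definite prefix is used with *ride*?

e-

The first sound of *ride* is /r/, which is a consonant, so the prefix is e-.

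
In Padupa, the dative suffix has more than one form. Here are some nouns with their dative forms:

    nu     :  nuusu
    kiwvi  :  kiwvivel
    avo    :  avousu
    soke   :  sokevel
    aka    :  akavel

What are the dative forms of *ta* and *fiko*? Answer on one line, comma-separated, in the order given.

The alternation tracks the last vowel of the stem — -usu when the last vowel of the stem is a rounded vowel (*nu*, *avo*); -vel when the last vowel of the stem is an unrounded vowel (*kiwvi*, *soke*, *aka*).
*ta* — last vowel /a/ (an unrounded vowel) → -vel → *tavel*.
Since the last vowel of *fiko* is /o/ (a rounded vowel), it takes -usu, giving *fikousu*.

tavel, fikousu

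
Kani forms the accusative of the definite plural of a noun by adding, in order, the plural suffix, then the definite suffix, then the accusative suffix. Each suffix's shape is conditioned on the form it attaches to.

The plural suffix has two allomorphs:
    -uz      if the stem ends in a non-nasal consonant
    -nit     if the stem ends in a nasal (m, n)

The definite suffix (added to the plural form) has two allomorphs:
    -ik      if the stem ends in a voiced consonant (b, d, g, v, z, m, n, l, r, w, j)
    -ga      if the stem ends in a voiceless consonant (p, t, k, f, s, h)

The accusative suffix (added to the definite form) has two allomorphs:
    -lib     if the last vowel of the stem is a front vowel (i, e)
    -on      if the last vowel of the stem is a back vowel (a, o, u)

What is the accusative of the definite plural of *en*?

ennitgaon

Since the final consonant of *en* is /n/ (a nasal), it takes -nit, giving *ennit*.
The plural form *ennit* — final consonant /t/ (voiceless) → -ga → *ennitga*.
The definite form *ennitga* — last vowel /a/ (a back vowel) → -on → *ennitgaon*.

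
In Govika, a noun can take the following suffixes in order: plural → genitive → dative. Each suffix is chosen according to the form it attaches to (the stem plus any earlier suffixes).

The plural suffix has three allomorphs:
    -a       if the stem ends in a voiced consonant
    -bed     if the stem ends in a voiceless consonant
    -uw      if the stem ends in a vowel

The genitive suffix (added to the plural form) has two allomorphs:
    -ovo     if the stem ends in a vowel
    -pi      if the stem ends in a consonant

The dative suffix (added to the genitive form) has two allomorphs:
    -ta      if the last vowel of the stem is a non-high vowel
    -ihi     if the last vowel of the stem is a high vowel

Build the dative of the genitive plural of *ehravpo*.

*ehravpo*: final sound = /o/, a vowel → -uw → *ehravpouw*.
The final sound of the plural form *ehravpouw* is /w/, which is a consonant, so the genitive suffix is -pi, giving *ehravpouwpi*.
Since the last vowel of the genitive form *ehravpouwpi* is /i/ (a high vowel), it takes -ihi, giving *ehravpouwpiihi*.

ehravpouwpiihi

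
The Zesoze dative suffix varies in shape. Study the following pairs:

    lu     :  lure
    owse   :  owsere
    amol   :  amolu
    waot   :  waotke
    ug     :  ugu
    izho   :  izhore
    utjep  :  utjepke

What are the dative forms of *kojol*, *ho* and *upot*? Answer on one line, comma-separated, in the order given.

kojolu, hore, upotke

The suffix is conditioned by the final sound: -ke when the stem ends in a voiceless consonant (*waot*, *utjep*); -u when the stem ends in a voiced consonant (*amol*, *ug*); -re when the stem ends in a vowel (*lu*, *owse*, *izho*).
The final sound of *kojol* is /l/, which is a voiced consonant, so the suffix is -u, giving *kojolu*.
Since the final sound of *ho* is /o/ (a vowel), it takes -re, giving *hore*.
*upot* — final sound /t/ (a voiceless consonant) → -ke → *upotke*.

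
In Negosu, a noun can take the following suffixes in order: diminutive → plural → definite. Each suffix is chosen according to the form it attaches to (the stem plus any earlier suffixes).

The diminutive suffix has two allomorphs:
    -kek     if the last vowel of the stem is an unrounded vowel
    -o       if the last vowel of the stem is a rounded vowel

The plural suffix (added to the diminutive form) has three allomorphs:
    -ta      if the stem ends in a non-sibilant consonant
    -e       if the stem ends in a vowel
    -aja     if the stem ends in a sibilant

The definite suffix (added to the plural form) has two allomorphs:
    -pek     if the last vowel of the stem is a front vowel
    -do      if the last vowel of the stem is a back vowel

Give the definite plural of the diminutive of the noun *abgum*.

abgumoepek

The last vowel of *abgum* is /u/, which is a rounded vowel, so the diminutive suffix is -o, giving *abgumo*.
Since the final sound of the diminutive form *abgumo* is /o/ (a vowel), it takes -e, giving *abgumoe*.
The last vowel of the plural form *abgumoe* is /e/, which is a front vowel, so the definite suffix is -pek, giving *abgumoepek*.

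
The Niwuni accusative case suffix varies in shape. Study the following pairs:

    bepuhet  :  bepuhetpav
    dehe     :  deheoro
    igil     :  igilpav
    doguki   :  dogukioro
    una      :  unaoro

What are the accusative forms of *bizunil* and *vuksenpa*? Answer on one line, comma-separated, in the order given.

bizunilpav, vuksenpaoro

The pattern is consonant vs. vowel: -pav when the stem ends in a consonant (*bepuhet*, *igil*); -oro when the stem ends in a vowel (*dehe*, *doguki*, *una*).
*bizunil*: final sound = /l/, a consonant → -pav → *bizunilpav*.
*vuksenpa* — final sound /a/ (a vowel) → -oro → *vuksenpaoro*.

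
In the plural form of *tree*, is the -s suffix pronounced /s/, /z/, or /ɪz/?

The stem *tree* ends in a voiced non-sibilant sound.
The plural suffix surfaces as /ɪz/ after sibilants, /s/ after other voiceless consonants, and /z/ after other voiced sounds.
So the plural -s on *tree* is pronounced /z/.

/z/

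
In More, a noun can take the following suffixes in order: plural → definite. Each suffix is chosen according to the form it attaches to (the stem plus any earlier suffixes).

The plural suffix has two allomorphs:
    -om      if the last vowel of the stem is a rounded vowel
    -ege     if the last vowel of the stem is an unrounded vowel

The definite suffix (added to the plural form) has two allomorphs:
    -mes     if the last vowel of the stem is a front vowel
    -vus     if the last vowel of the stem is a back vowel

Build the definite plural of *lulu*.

luluomvus

Since the last vowel of *lulu* is /u/ (a rounded vowel), it takes -om, giving *luluom*.
The plural form *luluom*: last vowel = /o/, a back vowel → -vus → *luluomvus*.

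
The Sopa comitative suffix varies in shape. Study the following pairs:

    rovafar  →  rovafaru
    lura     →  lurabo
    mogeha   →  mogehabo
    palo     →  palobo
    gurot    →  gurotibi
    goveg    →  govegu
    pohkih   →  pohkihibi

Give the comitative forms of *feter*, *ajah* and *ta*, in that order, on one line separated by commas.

Looking at the final sound of each stem: -ibi when the stem ends in a voiceless consonant (*gurot*, *pohkih*); -u when the stem ends in a voiced consonant (*rovafar*, *goveg*); -bo when the stem ends in a vowel (*lura*, *mogeha*, *palo*).
*feter* — final sound /r/ (a voiced consonant) → -u → *feteru*.
*ajah*: final sound = /h/, a voiceless consonant → -ibi → *ajahibi*.
*ta* — final sound /a/ (a vowel) → -bo → *tabo*.

feteru, ajahibi, tabo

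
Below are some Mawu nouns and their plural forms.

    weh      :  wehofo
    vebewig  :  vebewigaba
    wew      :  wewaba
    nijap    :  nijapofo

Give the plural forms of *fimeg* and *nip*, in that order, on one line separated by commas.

Looking at the final consonant of each stem: -ofo when the stem ends in a voiceless consonant (*weh*, *nijap*); -aba when the stem ends in a voiced consonant (*vebewig*, *wew*).
Since the final consonant of *fimeg* is /g/ (voiced), it takes -aba, giving *fimegaba*.
*nip*: final consonant = /p/, voiceless → -ofo → *nipofo*.

fimegaba, nipofo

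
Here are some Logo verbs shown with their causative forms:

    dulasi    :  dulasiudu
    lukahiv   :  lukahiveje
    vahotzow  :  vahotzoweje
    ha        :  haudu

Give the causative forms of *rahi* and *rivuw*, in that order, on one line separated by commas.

The suffix is conditioned by the final sound: -eje when the stem ends in a consonant (*lukahiv*, *vahotzow*); -udu when the stem ends in a vowel (*dulasi*, *ha*).
The final sound of *rahi* is /i/, which is a vowel, so the suffix is -udu, giving *rahiudu*.
The final sound of *rivuw* is /w/, which is a consonant, so the suffix is -eje, giving *rivuweje*.

rahiudu, rivuweje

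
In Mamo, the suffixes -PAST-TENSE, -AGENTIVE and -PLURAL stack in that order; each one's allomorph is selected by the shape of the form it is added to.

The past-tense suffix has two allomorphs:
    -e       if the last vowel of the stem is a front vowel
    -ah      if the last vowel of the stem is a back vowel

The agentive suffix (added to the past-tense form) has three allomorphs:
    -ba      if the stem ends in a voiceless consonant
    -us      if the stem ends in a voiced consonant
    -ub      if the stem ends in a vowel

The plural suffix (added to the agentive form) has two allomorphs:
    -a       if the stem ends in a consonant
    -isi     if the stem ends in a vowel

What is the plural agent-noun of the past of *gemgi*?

*gemgi*: last vowel = /i/, a front vowel → -e → *gemgie*.
The final sound of the past-tense form *gemgie* is /e/, which is a vowel, so the agentive suffix is -ub, giving *gemgieub*.
The agentive form *gemgieub* — final sound /b/ (a consonant) → -a → *gemgieuba*.

gemgieuba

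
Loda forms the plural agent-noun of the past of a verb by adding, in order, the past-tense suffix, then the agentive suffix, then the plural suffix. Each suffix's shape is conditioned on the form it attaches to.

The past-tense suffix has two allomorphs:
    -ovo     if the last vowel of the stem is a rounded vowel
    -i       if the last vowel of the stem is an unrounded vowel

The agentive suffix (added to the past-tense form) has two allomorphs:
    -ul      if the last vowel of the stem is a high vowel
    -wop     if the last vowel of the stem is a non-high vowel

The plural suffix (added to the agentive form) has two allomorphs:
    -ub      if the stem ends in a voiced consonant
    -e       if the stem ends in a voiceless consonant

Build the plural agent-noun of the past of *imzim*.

imzimiulub

The last vowel of *imzim* is /i/, which is an unrounded vowel, so the past-tense suffix is -i, giving *imzimi*.
The last vowel of the past-tense form *imzimi* is /i/, which is a high vowel, so the agentive suffix is -ul, giving *imzimiul*.
The agentive form *imzimiul* — final consonant /l/ (voiced) → -ub → *imzimiulub*.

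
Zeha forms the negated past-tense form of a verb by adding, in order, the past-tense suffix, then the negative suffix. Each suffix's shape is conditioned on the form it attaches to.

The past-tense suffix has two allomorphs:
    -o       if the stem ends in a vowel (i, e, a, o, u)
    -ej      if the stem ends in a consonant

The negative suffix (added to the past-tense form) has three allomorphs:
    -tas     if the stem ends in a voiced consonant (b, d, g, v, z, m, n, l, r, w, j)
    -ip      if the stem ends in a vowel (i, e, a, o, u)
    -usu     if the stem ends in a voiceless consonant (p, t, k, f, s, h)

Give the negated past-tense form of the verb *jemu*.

jemuoip

*jemu* — final sound /u/ (a vowel) → -o → *jemuo*.
Since the final sound of the past-tense form *jemuo* is /o/ (a vowel), it takes -ip, giving *jemuoip*.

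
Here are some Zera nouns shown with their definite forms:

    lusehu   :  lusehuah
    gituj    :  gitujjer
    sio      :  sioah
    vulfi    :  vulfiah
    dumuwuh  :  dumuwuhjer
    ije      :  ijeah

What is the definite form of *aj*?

The suffix is conditioned by the final sound: -jer when the stem ends in a consonant (*gituj*, *dumuwuh*); -ah when the stem ends in a vowel (*lusehu*, *sio*, *vulfi*, *ije*).
*aj*: final sound = /j/, a consonant → -jer → *ajjer*.

ajjer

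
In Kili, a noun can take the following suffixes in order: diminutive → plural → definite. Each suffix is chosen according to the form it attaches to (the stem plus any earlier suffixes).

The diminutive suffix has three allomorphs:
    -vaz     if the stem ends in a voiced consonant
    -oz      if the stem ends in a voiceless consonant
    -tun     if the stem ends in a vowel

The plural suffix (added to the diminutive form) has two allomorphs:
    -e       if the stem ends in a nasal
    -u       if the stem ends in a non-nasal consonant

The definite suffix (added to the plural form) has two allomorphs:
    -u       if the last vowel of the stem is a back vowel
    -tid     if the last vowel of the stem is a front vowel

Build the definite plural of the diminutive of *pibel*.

pibelvazuu

Since the final sound of *pibel* is /l/ (a voiced consonant), it takes -vaz, giving *pibelvaz*.
The diminutive form *pibelvaz* — final consonant /z/ (non-nasal) → -u → *pibelvazu*.
The plural form *pibelvazu*: last vowel = /u/, a back vowel → -u → *pibelvazuu*.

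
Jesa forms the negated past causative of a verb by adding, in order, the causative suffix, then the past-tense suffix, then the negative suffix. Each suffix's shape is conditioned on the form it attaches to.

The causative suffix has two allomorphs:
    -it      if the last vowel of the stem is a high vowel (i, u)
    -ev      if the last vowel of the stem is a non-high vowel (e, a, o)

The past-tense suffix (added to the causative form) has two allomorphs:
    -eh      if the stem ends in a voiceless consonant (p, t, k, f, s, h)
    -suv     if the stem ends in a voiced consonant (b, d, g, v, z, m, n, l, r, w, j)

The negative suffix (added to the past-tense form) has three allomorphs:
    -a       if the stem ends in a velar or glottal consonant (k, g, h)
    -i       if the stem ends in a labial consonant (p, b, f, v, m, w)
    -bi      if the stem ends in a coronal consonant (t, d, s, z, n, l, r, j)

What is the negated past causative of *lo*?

loevsuvi

*lo* — last vowel /o/ (a non-high vowel) → -ev → *loev*.
The causative form *loev*: final consonant = /v/, voiced → -suv → *loevsuv*.
Since the final consonant of the past-tense form *loevsuv* is /v/ (labial), it takes -i, giving *loevsuvi*.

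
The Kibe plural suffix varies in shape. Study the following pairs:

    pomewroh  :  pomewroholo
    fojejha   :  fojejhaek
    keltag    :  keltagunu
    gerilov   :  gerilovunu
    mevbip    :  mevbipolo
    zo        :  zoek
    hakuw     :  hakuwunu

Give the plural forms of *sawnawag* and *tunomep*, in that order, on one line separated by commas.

sawnawagunu, tunomepolo

Looking at the final sound of each stem: -olo when the stem ends in a voiceless consonant (*pomewroh*, *mevbip*); -unu when the stem ends in a voiced consonant (*keltag*, *gerilov*, *hakuw*); -ek when the stem ends in a vowel (*fojejha*, *zo*).
*sawnawag* — final sound /g/ (a voiced consonant) → -unu → *sawnawagunu*.
The final sound of *tunomep* is /p/, which is a voiceless consonant, so the suffix is -olo, giving *tunomepolo*.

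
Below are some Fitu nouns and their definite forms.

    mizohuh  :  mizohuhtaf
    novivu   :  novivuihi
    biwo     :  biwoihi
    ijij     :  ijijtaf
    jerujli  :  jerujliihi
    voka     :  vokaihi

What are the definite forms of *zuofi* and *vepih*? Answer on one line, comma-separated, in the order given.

zuofiihi, vepihtaf

The pattern is consonant vs. vowel: -taf when the stem ends in a consonant (*mizohuh*, *ijij*); -ihi when the stem ends in a vowel (*novivu*, *biwo*, *jerujli*, *voka*).
*zuofi*: final sound = /i/, a vowel → -ihi → *zuofiihi*.
*vepih*: final sound = /h/, a consonant → -taf → *vepihtaf*.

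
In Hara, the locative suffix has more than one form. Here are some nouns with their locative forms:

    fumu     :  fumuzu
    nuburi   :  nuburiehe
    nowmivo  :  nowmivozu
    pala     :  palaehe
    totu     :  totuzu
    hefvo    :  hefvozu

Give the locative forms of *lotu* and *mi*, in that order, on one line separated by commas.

lotuzu, miehe

Looking at the last vowel of each stem: -zu when the last vowel of the stem is a rounded vowel (*fumu*, *nowmivo*, *totu*, *hefvo*); -ehe when the last vowel of the stem is an unrounded vowel (*nuburi*, *pala*).
*lotu*: last vowel = /u/, a rounded vowel → -zu → *lotuzu*.
*mi* — last vowel /i/ (an unrounded vowel) → -ehe → *miehe*.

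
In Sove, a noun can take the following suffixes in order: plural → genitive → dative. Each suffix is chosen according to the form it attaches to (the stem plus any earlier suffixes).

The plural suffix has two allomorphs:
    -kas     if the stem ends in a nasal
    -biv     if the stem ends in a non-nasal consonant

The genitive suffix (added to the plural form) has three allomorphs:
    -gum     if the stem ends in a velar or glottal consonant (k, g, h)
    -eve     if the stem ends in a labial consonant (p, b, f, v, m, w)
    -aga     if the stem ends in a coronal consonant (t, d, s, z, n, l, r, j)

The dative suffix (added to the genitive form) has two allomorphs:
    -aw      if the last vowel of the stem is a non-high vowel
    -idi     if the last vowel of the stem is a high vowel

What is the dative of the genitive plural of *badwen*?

The final consonant of *badwen* is /n/, which is a nasal, so the plural suffix is -kas, giving *badwenkas*.
The plural form *badwenkas* — final consonant /s/ (coronal) → -aga → *badwenkasaga*.
The genitive form *badwenkasaga*: last vowel = /a/, a non-high vowel → -aw → *badwenkasagaaw*.

badwenkasagaaw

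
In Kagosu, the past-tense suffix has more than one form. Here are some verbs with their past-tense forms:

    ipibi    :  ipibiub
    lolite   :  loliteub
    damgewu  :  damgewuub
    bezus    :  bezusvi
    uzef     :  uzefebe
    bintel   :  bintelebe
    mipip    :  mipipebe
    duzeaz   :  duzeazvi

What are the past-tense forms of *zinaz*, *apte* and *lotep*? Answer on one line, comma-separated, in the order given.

Looking at the final sound of each stem: -vi when the stem ends in a sibilant (*bezus*, *duzeaz*); -ebe when the stem ends in a non-sibilant consonant (*uzef*, *bintel*, *mipip*); -ub when the stem ends in a vowel (*ipibi*, *lolite*, *damgewu*).
The final sound of *zinaz* is /z/, which is a sibilant, so the suffix is -vi, giving *zinazvi*.
*apte*: final sound = /e/, a vowel → -ub → *apteub*.
*lotep*: final sound = /p/, a non-sibilant consonant → -ebe → *lotepebe*.

zinazvi, apteub, lotepebe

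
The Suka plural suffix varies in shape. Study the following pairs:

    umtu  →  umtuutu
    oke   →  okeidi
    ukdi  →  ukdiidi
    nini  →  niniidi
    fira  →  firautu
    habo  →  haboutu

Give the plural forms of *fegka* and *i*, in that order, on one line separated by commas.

fegkautu, iidi

Looking at the last vowel of each stem: -idi when the last vowel of the stem is a front vowel (*oke*, *ukdi*, *nini*); -utu when the last vowel of the stem is a back vowel (*umtu*, *fira*, *habo*).
*fegka* — last vowel /a/ (a back vowel) → -utu → *fegkautu*.
*i* — last vowel /i/ (a front vowel) → -idi → *iidi*.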